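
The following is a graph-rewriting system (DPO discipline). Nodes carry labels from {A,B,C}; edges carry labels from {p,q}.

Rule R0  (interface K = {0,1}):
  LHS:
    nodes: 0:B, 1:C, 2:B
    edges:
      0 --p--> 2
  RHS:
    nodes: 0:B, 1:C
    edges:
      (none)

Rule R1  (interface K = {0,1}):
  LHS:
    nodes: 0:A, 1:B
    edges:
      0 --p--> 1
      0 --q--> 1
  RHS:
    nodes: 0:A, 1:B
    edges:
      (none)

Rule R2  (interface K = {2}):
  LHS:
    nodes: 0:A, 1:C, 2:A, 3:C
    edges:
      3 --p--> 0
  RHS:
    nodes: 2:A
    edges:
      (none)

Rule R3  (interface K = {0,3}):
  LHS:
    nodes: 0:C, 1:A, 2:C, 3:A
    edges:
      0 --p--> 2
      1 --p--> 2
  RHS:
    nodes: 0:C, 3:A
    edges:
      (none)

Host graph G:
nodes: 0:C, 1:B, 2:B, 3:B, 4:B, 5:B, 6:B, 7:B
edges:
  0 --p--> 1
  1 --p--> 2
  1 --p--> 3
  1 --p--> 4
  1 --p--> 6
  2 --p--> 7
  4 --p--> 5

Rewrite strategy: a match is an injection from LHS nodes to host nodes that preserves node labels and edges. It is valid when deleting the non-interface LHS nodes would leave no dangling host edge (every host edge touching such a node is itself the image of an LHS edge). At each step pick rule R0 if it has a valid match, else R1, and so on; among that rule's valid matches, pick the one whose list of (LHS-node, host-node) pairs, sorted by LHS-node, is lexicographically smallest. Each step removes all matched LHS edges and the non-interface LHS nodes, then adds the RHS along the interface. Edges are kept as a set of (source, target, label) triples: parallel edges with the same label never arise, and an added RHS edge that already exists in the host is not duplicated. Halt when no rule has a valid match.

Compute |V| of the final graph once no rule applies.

Answer: 2

Steps:
initial: |V|=8 |E|=7  E = 0-p->1 1-p->2 1-p->3 1-p->4 1-p->6 2-p->7 4-p->5
step 1: apply R0 at {0↦1, 1↦0, 2↦3}  → |V|=7 |E|=6  E = 0-p->1 1-p->2 1-p->4 1-p->6 2-p->7 4-p->5
step 2: apply R0 at {0↦1, 1↦0, 2↦6}  → |V|=6 |E|=5  E = 0-p->1 1-p->2 1-p->4 2-p->7 4-p->5
step 3: apply R0 at {0↦2, 1↦0, 2↦7}  → |V|=5 |E|=4  E = 0-p->1 1-p->2 1-p->4 4-p->5
step 4: apply R0 at {0↦1, 1↦0, 2↦2}  → |V|=4 |E|=3  E = 0-p->1 1-p->4 4-p->5
step 5: apply R0 at {0↦4, 1↦0, 2↦5}  → |V|=3 |E|=2  E = 0-p->1 1-p->4
step 6: apply R0 at {0↦1, 1↦0, 2↦4}  → |V|=2 |E|=1  E = 0-p->1
halt: no rule applies after step 6
NF nodes: {0:C, 1:B}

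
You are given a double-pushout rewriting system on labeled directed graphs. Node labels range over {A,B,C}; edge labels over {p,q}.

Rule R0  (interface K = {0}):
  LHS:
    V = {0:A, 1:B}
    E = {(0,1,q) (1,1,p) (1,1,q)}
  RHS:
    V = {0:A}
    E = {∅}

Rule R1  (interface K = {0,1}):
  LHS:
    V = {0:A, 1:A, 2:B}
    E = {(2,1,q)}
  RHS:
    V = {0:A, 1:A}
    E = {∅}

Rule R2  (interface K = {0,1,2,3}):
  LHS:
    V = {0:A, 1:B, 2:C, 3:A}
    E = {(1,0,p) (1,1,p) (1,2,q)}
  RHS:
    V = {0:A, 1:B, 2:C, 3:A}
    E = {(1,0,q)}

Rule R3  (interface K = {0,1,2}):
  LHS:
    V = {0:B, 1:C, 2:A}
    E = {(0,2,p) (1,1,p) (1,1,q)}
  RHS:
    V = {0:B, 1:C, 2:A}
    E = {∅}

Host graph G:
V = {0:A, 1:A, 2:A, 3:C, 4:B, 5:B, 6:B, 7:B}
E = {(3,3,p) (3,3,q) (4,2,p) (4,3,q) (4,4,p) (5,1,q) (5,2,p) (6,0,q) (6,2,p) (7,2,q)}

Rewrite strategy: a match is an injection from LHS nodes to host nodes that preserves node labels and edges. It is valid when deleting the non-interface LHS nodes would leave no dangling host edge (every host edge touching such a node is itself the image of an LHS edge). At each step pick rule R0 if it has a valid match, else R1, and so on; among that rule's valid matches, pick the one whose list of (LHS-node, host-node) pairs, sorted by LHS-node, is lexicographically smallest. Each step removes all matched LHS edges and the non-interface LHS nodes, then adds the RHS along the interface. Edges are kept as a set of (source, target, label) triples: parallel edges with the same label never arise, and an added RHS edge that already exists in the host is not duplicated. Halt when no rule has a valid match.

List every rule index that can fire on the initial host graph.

Answer: [R1,R2,R3]

Steps:
R0: no valid match — LHS pattern not found
R1: 2 valid matches — {0↦0, 1↦2, 2↦7}, {0↦1, 1↦2, 2↦7}
R2: 2 valid matches — {0↦2, 1↦4, 2↦3, 3↦0}, {0↦2, 1↦4, 2↦3, 3↦1}
R3: 3 valid matches — {0↦4, 1↦3, 2↦2}, {0↦5, 1↦3, 2↦2}, {0↦6, 1↦3, 2↦2}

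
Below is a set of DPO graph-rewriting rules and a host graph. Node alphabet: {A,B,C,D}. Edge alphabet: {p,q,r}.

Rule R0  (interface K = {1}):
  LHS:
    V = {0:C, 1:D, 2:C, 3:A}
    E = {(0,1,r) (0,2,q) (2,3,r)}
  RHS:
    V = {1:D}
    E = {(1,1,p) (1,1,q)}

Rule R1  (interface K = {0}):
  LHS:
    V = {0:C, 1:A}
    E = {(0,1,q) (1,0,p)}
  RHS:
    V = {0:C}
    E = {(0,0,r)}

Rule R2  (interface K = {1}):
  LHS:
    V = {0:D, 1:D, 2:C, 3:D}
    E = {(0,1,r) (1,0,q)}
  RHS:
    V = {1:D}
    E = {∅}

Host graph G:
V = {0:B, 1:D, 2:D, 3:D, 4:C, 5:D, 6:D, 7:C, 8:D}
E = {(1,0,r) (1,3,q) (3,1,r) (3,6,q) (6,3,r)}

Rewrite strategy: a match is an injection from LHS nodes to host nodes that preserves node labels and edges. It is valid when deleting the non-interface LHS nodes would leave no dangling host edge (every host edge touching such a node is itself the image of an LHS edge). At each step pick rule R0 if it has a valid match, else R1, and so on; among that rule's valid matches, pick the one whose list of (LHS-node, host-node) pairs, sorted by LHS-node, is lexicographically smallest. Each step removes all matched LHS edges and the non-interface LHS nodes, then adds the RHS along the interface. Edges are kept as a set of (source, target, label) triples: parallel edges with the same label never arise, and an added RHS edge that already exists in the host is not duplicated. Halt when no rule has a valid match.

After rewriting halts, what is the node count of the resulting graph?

Answer: 3

Steps:
start.  V:9 E:5  edges: 1-r->0 1-q->3 3-r->1 3-q->6 6-r->3
1. fire R2 via {0↦6, 1↦3, 2↦4, 3↦2}  →  V:6 E:3  edges: 1-r->0 1-q->3 3-r->1
2. fire R2 via {0↦3, 1↦1, 2↦7, 3↦5}  →  V:3 E:1  edges: 1-r->0
normal form: no rule applies after step 2
NF nodes: {0:B, 1:D, 8:D}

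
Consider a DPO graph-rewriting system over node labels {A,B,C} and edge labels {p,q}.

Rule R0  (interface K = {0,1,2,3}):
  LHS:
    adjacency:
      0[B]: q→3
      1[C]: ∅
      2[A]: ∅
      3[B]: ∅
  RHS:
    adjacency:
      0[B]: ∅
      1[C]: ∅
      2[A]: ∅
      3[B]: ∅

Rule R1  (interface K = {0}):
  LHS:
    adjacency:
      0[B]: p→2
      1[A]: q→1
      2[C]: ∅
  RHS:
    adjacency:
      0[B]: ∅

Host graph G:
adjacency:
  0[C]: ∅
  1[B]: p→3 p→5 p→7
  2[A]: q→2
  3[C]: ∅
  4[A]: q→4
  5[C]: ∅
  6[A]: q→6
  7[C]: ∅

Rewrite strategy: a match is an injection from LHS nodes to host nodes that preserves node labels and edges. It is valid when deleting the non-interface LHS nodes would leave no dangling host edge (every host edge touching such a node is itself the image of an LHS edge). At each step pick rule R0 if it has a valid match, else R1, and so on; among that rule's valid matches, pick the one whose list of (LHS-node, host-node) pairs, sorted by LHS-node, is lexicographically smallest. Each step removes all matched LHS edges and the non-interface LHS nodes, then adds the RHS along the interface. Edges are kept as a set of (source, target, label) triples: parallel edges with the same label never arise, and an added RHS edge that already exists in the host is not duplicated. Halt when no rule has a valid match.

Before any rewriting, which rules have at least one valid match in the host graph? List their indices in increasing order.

R0: no valid match — LHS pattern not found
R1: 9 valid matches — {0↦1, 1↦2, 2↦3}, {0↦1, 1↦2, 2↦5}, {0↦1, 1↦2, 2↦7} (+6 more)

Answer: [R1]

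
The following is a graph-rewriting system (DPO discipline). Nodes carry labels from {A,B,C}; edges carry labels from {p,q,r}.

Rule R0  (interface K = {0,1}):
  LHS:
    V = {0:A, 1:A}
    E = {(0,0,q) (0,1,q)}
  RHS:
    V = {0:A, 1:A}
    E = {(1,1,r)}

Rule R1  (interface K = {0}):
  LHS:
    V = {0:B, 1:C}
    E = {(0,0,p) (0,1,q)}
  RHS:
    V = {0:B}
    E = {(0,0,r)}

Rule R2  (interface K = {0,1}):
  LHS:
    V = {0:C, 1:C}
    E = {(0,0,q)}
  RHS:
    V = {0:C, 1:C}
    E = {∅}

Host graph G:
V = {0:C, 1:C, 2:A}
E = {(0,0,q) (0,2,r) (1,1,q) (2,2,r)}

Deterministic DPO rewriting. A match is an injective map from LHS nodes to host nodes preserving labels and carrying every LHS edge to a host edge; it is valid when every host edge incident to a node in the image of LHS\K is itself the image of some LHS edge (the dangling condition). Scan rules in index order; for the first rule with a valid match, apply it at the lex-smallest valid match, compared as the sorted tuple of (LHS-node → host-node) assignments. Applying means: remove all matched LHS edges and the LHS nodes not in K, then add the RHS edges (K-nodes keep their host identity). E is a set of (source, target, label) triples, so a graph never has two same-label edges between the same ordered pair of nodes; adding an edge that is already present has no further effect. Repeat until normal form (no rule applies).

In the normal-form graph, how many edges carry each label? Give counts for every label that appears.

[0] host  ⇒  3 nodes, 4 edges  {0-q->0 0-r->2 1-q->1 2-r->2}
[1] R2 @ {0↦0, 1↦1}  ⇒  3 nodes, 3 edges  {0-r->2 1-q->1 2-r->2}
[2] R2 @ {0↦1, 1↦0}  ⇒  3 nodes, 2 edges  {0-r->2 2-r->2}
halt: no rule applies after step 2
NF edges: [(0, 2, 'r'), (2, 2, 'r')]

Answer: r:2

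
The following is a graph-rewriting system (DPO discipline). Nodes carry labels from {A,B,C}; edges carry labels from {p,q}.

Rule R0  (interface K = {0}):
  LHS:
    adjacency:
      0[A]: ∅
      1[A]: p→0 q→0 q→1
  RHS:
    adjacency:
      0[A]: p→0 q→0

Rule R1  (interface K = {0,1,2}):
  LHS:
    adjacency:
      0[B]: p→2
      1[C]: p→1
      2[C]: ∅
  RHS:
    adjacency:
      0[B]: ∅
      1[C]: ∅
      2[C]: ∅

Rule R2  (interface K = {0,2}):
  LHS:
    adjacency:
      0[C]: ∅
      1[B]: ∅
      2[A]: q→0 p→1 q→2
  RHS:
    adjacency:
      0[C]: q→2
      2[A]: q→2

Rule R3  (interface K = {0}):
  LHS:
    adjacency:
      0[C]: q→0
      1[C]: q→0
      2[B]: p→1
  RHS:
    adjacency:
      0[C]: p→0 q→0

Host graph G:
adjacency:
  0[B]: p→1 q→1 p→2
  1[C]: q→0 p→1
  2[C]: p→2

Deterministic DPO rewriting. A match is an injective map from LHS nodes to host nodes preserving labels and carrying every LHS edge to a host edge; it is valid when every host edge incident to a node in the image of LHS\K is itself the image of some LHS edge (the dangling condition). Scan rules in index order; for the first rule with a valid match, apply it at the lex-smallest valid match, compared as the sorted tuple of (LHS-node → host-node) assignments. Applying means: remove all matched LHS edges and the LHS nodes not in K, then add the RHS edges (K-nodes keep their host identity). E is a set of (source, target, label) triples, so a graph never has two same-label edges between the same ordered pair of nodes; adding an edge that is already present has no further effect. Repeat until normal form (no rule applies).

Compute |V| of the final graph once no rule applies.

Answer: 3

Rewrite trace:
initial: |V|=3 |E|=6  E = 0-p->1 0-q->1 0-p->2 1-q->0 1-p->1 2-p->2
step 1: apply R1 at {0↦0, 1↦1, 2↦2}  → |V|=3 |E|=4  E = 0-p->1 0-q->1 1-q->0 2-p->2
step 2: apply R1 at {0↦0, 1↦2, 2↦1}  → |V|=3 |E|=2  E = 0-q->1 1-q->0
normal form: no rule applies after step 2
NF nodes: {0:B, 1:C, 2:C}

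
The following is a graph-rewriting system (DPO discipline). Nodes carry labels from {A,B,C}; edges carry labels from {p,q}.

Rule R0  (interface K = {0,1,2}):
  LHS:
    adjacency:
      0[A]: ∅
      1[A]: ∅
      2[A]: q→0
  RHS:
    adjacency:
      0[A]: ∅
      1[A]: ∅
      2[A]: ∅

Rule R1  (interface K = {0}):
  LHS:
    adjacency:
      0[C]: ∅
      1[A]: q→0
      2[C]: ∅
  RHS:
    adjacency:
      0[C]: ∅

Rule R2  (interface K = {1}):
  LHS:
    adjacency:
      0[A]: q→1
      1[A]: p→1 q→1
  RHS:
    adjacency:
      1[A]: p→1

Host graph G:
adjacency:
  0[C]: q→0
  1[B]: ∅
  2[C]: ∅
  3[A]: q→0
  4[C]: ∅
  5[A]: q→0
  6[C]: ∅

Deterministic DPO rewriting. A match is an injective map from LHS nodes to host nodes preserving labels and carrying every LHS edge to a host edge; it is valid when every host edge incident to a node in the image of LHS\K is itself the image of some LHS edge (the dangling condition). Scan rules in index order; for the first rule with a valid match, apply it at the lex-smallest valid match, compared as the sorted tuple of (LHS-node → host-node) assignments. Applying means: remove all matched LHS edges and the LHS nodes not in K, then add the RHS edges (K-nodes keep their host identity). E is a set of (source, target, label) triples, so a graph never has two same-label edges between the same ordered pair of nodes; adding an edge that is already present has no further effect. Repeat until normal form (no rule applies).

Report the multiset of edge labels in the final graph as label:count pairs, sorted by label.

start.  V:7 E:3  edges: 0-q->0 3-q->0 5-q->0
1. fire R1 via {0↦0, 1↦3, 2↦2}  →  V:5 E:2  edges: 0-q->0 5-q->0
2. fire R1 via {0↦0, 1↦5, 2↦4}  →  V:3 E:1  edges: 0-q->0
final graph: no rule applies after step 2
NF edges: [(0, 0, 'q')]

Answer: q:1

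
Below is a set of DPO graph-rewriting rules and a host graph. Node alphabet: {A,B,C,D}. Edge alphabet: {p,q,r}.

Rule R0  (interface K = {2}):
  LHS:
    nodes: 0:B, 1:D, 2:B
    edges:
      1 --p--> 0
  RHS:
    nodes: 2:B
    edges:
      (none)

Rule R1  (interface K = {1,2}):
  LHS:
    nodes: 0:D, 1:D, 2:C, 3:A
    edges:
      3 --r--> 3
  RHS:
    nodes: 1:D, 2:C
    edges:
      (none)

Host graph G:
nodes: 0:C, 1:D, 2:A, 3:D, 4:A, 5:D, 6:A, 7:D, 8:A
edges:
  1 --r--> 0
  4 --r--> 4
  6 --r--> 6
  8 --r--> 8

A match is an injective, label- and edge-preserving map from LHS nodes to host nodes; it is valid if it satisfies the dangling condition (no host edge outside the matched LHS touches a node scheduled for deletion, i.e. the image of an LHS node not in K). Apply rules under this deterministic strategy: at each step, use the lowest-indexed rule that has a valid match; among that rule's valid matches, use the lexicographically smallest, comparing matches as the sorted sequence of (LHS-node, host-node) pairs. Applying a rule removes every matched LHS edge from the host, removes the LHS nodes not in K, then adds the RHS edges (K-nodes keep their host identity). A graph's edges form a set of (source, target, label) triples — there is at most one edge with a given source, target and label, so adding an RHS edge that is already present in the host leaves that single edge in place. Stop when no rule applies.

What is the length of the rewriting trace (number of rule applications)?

Answer: 3

Derivation:
[0] host  ⇒  9 nodes, 4 edges  {1-r->0 4-r->4 6-r->6 8-r->8}
[1] R1 @ {0↦3, 1↦1, 2↦0, 3↦4}  ⇒  7 nodes, 3 edges  {1-r->0 6-r->6 8-r->8}
[2] R1 @ {0↦5, 1↦1, 2↦0, 3↦6}  ⇒  5 nodes, 2 edges  {1-r->0 8-r->8}
[3] R1 @ {0↦7, 1↦1, 2↦0, 3↦8}  ⇒  3 nodes, 1 edges  {1-r->0}
normal form: no rule applies after step 3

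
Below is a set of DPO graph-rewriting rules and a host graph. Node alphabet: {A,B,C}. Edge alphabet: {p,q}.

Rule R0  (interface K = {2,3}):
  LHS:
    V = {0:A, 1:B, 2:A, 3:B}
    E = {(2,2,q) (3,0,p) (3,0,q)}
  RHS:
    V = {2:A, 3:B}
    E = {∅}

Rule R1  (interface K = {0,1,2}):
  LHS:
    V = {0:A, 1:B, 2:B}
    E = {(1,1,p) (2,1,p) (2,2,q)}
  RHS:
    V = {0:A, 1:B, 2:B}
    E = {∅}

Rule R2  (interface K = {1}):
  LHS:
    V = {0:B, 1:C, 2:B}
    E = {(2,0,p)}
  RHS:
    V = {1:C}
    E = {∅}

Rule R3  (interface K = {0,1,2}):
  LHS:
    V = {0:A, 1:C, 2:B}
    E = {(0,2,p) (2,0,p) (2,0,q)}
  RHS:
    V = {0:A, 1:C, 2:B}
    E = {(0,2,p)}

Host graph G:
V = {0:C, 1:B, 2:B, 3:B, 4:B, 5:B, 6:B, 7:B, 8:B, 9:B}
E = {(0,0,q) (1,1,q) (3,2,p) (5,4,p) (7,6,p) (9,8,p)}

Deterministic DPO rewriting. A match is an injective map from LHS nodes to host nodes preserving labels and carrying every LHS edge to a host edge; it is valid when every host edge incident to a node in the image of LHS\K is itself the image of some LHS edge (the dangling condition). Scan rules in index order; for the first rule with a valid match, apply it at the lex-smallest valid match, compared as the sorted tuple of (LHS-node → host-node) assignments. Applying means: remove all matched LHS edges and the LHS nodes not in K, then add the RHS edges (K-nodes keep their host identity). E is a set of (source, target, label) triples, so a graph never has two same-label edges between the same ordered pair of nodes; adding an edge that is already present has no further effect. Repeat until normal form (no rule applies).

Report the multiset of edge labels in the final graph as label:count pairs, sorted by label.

Answer: q:2

Derivation:
start.  V:10 E:6  edges: 0-q->0 1-q->1 3-p->2 5-p->4 7-p->6 9-p->8
1. fire R2 via {0↦2, 1↦0, 2↦3}  →  V:8 E:5  edges: 0-q->0 1-q->1 5-p->4 7-p->6 9-p->8
2. fire R2 via {0↦4, 1↦0, 2↦5}  →  V:6 E:4  edges: 0-q->0 1-q->1 7-p->6 9-p->8
3. fire R2 via {0↦6, 1↦0, 2↦7}  →  V:4 E:3  edges: 0-q->0 1-q->1 9-p->8
4. fire R2 via {0↦8, 1↦0, 2↦9}  →  V:2 E:2  edges: 0-q->0 1-q->1
halt: no rule applies after step 4
NF edges: [(0, 0, 'q'), (1, 1, 'q')]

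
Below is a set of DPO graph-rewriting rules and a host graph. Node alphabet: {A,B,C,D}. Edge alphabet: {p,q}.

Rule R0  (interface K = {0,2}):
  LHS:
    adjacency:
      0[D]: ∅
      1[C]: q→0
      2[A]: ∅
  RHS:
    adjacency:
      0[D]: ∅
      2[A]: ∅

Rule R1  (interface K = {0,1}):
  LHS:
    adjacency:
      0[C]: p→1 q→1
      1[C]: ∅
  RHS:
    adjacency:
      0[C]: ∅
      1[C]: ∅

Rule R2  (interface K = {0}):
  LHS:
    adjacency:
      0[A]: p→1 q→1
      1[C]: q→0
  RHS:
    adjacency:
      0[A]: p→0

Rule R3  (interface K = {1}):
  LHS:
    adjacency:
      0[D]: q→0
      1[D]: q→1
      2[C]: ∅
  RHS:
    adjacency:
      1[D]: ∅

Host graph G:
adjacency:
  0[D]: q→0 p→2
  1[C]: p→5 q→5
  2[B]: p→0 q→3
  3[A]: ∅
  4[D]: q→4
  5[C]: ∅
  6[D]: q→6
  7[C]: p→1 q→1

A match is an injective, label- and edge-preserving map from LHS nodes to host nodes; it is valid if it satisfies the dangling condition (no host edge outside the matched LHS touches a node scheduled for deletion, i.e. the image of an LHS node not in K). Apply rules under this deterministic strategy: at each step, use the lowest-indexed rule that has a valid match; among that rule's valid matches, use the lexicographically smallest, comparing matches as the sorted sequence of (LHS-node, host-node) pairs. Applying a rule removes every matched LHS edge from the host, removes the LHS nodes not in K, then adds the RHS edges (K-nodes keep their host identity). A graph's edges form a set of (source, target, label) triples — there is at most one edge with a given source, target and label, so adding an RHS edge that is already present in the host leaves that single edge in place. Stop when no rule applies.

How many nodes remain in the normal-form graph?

Answer: 6

Rewrite trace:
[0] host  ⇒  8 nodes, 10 edges  {0-q->0 0-p->2 1-p->5 1-q->5 2-p->0 2-q->3 4-q->4 6-q->6 7-p->1 7-q->1}
[1] R1 @ {0↦1, 1↦5}  ⇒  8 nodes, 8 edges  {0-q->0 0-p->2 2-p->0 2-q->3 4-q->4 6-q->6 7-p->1 7-q->1}
[2] R1 @ {0↦7, 1↦1}  ⇒  8 nodes, 6 edges  {0-q->0 0-p->2 2-p->0 2-q->3 4-q->4 6-q->6}
[3] R3 @ {0↦4, 1↦0, 2↦1}  ⇒  6 nodes, 4 edges  {0-p->2 2-p->0 2-q->3 6-q->6}
final graph: no rule applies after step 3
NF nodes: {0:D, 2:B, 3:A, 5:C, 6:D, 7:C}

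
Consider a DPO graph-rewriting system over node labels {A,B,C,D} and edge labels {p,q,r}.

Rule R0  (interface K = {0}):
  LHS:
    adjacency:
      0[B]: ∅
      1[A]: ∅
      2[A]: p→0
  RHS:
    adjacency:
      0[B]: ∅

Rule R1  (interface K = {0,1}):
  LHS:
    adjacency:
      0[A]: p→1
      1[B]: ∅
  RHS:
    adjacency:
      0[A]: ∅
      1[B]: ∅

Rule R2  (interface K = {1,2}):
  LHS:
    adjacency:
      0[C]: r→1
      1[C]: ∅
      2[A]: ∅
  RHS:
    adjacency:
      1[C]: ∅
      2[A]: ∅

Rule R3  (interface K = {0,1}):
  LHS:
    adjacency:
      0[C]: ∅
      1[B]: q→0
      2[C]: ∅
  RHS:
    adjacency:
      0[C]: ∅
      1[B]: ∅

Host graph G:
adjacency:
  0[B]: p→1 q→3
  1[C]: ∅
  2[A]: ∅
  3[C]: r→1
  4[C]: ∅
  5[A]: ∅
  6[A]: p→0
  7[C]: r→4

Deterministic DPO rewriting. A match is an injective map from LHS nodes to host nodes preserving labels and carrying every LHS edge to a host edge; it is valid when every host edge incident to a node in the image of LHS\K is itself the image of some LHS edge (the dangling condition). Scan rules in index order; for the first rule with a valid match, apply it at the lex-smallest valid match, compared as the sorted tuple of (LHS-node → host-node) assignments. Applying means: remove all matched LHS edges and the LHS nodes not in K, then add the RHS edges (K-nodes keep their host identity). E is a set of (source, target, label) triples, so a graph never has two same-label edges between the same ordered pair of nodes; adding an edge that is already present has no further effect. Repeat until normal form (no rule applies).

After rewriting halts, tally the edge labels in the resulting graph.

Answer: p:1

Rewrite trace:
[0] host  ⇒  8 nodes, 5 edges  {0-p->1 0-q->3 3-r->1 6-p->0 7-r->4}
[1] R0 @ {0↦0, 1↦2, 2↦6}  ⇒  6 nodes, 4 edges  {0-p->1 0-q->3 3-r->1 7-r->4}
[2] R2 @ {0↦7, 1↦4, 2↦5}  ⇒  5 nodes, 3 edges  {0-p->1 0-q->3 3-r->1}
[3] R3 @ {0↦3, 1↦0, 2↦4}  ⇒  4 nodes, 2 edges  {0-p->1 3-r->1}
[4] R2 @ {0↦3, 1↦1, 2↦5}  ⇒  3 nodes, 1 edges  {0-p->1}
final graph: no rule applies after step 4
NF edges: [(0, 1, 'p')]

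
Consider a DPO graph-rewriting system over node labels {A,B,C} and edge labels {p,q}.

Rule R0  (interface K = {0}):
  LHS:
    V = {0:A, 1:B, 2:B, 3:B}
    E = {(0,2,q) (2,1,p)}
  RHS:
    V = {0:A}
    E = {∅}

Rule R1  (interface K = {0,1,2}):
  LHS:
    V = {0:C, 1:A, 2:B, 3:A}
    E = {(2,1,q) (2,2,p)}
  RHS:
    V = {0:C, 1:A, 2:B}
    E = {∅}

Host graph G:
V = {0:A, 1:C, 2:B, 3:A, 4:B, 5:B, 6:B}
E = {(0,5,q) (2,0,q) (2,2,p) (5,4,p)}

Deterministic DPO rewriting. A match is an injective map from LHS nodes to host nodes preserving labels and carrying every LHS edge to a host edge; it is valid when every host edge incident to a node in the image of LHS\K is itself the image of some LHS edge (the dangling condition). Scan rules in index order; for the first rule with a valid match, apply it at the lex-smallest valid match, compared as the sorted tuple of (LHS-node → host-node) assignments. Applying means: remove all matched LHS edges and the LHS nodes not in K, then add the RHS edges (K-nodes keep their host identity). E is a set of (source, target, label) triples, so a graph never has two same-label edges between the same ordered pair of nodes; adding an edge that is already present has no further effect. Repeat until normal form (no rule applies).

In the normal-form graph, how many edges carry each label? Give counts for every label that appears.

[0] host  ⇒  7 nodes, 4 edges  {0-q->5 2-q->0 2-p->2 5-p->4}
[1] R0 @ {0↦0, 1↦4, 2↦5, 3↦6}  ⇒  4 nodes, 2 edges  {2-q->0 2-p->2}
[2] R1 @ {0↦1, 1↦0, 2↦2, 3↦3}  ⇒  3 nodes, 0 edges  {∅}
halt: no rule applies after step 2
NF edges: []

Answer: (no edges)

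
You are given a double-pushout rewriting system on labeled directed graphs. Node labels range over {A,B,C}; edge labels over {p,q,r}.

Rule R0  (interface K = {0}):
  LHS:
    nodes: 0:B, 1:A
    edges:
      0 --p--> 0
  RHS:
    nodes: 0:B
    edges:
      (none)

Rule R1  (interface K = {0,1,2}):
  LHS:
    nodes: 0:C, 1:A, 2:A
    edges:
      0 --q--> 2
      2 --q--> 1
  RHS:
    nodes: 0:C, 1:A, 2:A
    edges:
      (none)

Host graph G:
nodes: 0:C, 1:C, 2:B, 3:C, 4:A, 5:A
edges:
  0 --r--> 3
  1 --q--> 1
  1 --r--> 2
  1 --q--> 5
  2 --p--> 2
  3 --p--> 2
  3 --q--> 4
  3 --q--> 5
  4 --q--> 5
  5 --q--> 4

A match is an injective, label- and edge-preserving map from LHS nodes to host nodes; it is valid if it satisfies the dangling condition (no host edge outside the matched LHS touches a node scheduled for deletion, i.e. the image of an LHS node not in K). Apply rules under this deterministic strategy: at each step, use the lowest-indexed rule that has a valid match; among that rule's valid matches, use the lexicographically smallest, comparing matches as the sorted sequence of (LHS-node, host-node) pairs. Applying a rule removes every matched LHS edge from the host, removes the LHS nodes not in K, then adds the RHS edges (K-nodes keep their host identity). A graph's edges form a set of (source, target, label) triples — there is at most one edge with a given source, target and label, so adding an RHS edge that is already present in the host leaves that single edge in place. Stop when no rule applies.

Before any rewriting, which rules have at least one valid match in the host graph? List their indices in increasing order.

R0: no valid match — 2 raw matches, all fail dangling condition
R1: 3 valid matches — {0↦1, 1↦4, 2↦5}, {0↦3, 1↦4, 2↦5}, {0↦3, 1↦5, 2↦4}

Answer: [R1]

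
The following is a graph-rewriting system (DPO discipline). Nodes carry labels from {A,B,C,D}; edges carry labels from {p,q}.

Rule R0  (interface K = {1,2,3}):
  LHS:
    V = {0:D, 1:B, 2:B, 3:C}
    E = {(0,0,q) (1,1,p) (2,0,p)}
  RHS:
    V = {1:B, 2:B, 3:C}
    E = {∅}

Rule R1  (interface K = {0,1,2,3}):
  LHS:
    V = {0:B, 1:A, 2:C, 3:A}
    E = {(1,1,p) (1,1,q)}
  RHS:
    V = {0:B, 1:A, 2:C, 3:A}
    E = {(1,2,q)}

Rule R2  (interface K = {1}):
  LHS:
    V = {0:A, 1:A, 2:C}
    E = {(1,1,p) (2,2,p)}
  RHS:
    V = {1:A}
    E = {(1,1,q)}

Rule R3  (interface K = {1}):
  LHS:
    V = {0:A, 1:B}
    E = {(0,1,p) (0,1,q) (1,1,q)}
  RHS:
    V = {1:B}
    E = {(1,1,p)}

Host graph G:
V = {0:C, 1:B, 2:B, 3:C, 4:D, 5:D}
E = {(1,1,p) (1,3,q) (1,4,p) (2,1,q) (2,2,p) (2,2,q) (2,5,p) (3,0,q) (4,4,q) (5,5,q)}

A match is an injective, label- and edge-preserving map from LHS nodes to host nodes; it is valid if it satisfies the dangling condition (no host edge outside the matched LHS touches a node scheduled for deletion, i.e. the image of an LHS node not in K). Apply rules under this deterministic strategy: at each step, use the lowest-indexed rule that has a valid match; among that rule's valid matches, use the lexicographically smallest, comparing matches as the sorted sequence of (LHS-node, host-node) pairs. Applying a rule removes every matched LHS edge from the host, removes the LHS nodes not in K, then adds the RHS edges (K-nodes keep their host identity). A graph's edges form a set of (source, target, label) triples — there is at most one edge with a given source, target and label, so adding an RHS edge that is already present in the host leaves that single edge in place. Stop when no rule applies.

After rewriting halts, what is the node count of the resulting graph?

start.  V:6 E:10  edges: 1-p->1 1-q->3 1-p->4 2-q->1 2-p->2 2-q->2 2-p->5 3-q->0 4-q->4 5-q->5
1. fire R0 via {0↦4, 1↦2, 2↦1, 3↦0}  →  V:5 E:7  edges: 1-p->1 1-q->3 2-q->1 2-q->2 2-p->5 3-q->0 5-q->5
2. fire R0 via {0↦5, 1↦1, 2↦2, 3↦0}  →  V:4 E:4  edges: 1-q->3 2-q->1 2-q->2 3-q->0
halt: no rule applies after step 2
NF nodes: {0:C, 1:B, 2:B, 3:C}

Answer: 4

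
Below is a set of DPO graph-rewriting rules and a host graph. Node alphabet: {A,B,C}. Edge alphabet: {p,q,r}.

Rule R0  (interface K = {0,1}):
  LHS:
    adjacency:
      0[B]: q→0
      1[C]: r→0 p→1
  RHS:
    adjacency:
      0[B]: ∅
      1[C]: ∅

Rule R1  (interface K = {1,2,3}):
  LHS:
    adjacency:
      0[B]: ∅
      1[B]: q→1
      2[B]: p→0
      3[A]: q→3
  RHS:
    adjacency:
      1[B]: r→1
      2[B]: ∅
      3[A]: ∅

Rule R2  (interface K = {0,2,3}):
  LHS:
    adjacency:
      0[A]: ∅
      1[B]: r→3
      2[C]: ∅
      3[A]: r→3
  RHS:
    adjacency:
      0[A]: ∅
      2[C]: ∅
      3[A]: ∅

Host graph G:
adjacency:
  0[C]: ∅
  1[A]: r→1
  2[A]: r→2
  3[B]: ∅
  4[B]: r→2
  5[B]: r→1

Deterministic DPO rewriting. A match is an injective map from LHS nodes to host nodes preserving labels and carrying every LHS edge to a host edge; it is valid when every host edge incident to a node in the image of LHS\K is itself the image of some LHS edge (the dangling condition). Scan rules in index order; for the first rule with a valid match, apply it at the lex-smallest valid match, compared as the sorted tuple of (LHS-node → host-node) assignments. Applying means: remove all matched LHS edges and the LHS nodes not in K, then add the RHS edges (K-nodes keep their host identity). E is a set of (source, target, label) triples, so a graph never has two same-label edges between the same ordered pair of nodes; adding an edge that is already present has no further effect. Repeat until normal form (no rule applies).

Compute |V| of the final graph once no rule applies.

start.  V:6 E:4  edges: 1-r->1 2-r->2 4-r->2 5-r->1
1. fire R2 via {0↦1, 1↦4, 2↦0, 3↦2}  →  V:5 E:2  edges: 1-r->1 5-r->1
2. fire R2 via {0↦2, 1↦5, 2↦0, 3↦1}  →  V:4 E:0  edges: ∅
normal form: no rule applies after step 2
NF nodes: {0:C, 1:A, 2:A, 3:B}

Answer: 4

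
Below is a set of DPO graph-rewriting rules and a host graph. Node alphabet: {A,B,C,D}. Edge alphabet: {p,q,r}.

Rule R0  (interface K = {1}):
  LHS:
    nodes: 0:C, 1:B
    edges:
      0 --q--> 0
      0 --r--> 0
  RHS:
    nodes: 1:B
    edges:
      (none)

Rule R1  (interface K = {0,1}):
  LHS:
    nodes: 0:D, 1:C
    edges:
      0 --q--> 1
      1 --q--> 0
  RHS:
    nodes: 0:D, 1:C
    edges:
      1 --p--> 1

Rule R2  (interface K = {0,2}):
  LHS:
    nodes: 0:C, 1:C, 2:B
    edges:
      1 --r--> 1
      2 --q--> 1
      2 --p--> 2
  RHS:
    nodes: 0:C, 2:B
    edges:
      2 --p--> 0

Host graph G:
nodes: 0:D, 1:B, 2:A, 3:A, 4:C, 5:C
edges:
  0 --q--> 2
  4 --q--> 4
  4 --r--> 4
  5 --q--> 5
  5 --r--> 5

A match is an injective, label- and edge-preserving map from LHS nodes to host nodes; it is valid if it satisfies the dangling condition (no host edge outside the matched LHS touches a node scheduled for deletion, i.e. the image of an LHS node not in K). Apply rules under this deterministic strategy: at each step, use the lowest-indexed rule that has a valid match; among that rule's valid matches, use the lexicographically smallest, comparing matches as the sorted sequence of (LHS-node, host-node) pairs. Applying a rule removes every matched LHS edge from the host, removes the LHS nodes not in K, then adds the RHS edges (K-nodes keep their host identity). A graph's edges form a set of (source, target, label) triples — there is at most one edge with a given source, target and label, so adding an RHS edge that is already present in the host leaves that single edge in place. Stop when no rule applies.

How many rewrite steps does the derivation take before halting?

Answer: 2

Rewrite trace:
initial: |V|=6 |E|=5  E = 0-q->2 4-q->4 4-r->4 5-q->5 5-r->5
step 1: apply R0 at {0↦4, 1↦1}  → |V|=5 |E|=3  E = 0-q->2 5-q->5 5-r->5
step 2: apply R0 at {0↦5, 1↦1}  → |V|=4 |E|=1  E = 0-q->2
final graph: no rule applies after step 2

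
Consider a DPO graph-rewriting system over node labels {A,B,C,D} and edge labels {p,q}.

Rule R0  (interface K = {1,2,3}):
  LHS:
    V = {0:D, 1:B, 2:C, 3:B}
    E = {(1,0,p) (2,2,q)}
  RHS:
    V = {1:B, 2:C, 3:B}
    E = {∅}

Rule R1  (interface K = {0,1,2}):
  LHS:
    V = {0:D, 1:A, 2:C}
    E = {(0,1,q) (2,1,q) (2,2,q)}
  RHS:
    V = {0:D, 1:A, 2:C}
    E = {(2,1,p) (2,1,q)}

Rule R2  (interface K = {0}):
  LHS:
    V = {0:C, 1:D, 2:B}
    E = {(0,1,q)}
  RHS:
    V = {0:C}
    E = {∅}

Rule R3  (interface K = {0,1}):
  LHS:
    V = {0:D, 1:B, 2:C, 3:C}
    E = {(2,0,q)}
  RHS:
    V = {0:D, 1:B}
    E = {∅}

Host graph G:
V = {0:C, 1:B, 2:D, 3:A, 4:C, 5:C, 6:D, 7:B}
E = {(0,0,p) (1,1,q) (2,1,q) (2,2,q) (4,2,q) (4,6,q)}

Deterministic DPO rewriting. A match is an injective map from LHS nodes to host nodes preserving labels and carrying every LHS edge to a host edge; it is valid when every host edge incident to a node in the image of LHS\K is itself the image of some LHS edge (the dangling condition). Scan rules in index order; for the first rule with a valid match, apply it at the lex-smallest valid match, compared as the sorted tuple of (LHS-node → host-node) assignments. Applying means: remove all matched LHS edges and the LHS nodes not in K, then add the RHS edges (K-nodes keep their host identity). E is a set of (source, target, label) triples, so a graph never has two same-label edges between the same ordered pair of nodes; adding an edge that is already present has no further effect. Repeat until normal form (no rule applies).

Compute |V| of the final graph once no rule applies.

start.  V:8 E:6  edges: 0-p->0 1-q->1 2-q->1 2-q->2 4-q->2 4-q->6
1. fire R2 via {0↦4, 1↦6, 2↦7}  →  V:6 E:5  edges: 0-p->0 1-q->1 2-q->1 2-q->2 4-q->2
2. fire R3 via {0↦2, 1↦1, 2↦4, 3↦5}  →  V:4 E:4  edges: 0-p->0 1-q->1 2-q->1 2-q->2
normal form: no rule applies after step 2
NF nodes: {0:C, 1:B, 2:D, 3:A}

Answer: 4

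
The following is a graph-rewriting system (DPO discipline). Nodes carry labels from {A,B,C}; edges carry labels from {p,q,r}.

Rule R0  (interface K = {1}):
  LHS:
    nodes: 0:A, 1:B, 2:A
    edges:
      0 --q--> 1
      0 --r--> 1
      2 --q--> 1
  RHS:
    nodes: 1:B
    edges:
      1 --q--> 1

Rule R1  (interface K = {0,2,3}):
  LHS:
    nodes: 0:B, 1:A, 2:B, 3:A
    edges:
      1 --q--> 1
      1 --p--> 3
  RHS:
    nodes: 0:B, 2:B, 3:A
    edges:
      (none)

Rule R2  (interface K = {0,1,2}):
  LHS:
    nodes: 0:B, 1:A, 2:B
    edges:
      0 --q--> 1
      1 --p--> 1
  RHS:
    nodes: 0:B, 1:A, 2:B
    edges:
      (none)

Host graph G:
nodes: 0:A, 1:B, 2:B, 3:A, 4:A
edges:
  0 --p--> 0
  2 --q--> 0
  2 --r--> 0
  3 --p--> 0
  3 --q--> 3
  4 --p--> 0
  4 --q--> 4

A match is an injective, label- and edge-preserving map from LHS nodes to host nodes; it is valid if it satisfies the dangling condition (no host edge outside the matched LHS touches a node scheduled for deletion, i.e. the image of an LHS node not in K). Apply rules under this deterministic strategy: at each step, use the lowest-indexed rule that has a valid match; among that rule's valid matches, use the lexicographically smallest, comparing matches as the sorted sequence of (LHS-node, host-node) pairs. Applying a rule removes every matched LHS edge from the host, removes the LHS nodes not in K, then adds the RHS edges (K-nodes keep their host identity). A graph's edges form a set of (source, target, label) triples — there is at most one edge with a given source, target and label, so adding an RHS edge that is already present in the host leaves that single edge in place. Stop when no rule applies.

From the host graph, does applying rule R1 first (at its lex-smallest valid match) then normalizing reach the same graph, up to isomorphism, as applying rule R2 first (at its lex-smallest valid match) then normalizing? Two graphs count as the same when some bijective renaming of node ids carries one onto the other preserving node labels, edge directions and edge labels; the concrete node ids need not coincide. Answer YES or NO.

branch R1-first: apply at {0↦1, 1↦3, 2↦2, 3↦0} → |E|=5, then 2 more step(s) → NF |V|=3 |E|=1 V={0:A, 1:B, 2:B} E=2-r->0
branch R2-first: apply at {0↦2, 1↦0, 2↦1} → |E|=5, then 2 more step(s) → NF |V|=3 |E|=1 V={0:A, 1:B, 2:B} E=2-r->0
graphs isomorphic (equal up to label-preserving node renaming)

Answer: YES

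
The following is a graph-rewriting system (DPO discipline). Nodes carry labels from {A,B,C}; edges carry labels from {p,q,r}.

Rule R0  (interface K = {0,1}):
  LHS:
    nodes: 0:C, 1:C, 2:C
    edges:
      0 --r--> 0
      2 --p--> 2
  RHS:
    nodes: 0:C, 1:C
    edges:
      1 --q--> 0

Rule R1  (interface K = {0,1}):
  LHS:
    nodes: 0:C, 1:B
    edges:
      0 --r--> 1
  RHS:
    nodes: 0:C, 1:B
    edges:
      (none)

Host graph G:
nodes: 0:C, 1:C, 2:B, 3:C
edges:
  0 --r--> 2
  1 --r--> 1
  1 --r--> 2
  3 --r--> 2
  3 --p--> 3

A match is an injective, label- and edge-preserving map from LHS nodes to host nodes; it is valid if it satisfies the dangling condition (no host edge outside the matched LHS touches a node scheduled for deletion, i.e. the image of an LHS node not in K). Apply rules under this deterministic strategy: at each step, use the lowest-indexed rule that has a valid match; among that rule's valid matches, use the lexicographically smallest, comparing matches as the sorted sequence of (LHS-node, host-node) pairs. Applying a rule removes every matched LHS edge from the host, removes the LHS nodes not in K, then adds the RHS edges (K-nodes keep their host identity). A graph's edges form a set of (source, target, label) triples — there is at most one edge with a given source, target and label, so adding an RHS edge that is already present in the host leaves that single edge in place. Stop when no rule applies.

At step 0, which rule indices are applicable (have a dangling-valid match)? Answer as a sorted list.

Answer: [R1]

Steps:
R0: no valid match — 1 raw match, all fail dangling condition
R1: 3 valid matches — {0↦0, 1↦2}, {0↦1, 1↦2}, {0↦3, 1↦2}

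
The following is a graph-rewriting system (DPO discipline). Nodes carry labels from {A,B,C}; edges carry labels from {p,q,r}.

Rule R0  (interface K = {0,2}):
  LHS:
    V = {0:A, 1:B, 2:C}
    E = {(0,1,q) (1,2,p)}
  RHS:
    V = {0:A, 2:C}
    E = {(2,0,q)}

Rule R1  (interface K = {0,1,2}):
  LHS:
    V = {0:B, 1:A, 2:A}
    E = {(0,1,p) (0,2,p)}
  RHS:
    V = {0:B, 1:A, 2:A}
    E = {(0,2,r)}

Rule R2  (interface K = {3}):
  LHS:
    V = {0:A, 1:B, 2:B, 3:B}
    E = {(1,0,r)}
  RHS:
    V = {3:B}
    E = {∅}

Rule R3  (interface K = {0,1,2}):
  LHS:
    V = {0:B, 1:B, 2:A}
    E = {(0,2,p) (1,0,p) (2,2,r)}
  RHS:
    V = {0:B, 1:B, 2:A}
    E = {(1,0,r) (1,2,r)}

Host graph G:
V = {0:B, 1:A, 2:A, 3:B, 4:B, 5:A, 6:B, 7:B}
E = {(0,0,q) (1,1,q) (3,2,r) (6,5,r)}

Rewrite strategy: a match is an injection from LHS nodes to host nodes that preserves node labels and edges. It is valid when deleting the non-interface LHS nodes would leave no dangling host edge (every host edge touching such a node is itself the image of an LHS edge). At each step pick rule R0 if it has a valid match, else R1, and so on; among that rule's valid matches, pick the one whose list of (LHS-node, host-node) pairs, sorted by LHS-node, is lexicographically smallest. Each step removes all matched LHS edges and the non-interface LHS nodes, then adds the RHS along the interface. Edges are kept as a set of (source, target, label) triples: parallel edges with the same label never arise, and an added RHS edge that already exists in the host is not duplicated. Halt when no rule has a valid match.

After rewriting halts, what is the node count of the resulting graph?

initial: |V|=8 |E|=4  E = 0-q->0 1-q->1 3-r->2 6-r->5
step 1: apply R2 at {0↦2, 1↦3, 2↦4, 3↦0}  → |V|=5 |E|=3  E = 0-q->0 1-q->1 6-r->5
step 2: apply R2 at {0↦5, 1↦6, 2↦7, 3↦0}  → |V|=2 |E|=2  E = 0-q->0 1-q->1
halt: no rule applies after step 2
NF nodes: {0:B, 1:A}

Answer: 2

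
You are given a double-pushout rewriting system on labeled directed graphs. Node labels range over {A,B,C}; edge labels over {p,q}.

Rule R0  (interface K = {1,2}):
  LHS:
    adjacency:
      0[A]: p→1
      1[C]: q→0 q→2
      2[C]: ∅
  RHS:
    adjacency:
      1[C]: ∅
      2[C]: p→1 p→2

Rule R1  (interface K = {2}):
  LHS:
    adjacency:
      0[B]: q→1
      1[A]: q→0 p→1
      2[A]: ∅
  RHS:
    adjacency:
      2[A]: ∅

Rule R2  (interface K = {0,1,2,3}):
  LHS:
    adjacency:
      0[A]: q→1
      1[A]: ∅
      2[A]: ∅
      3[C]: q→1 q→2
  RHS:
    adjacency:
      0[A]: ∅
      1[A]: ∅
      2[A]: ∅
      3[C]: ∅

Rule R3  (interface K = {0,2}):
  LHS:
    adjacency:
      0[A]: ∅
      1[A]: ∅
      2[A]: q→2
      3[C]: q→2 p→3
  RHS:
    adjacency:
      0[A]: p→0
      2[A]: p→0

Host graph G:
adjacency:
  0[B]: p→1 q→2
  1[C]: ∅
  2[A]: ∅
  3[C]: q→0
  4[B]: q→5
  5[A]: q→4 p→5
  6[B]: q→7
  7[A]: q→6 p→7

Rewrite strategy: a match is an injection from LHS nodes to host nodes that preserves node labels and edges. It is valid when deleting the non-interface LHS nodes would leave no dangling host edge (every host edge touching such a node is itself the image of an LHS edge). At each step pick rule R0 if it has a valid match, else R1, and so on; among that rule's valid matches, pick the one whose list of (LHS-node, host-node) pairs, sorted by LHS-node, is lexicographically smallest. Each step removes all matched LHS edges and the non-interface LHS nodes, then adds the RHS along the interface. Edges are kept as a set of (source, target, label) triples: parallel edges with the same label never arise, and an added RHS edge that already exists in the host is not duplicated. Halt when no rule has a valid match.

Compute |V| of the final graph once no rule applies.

Answer: 4

Rewrite trace:
start.  V:8 E:9  edges: 0-p->1 0-q->2 3-q->0 4-q->5 5-q->4 5-p->5 6-q->7 7-q->6 7-p->7
1. fire R1 via {0↦4, 1↦5, 2↦2}  →  V:6 E:6  edges: 0-p->1 0-q->2 3-q->0 6-q->7 7-q->6 7-p->7
2. fire R1 via {0↦6, 1↦7, 2↦2}  →  V:4 E:3  edges: 0-p->1 0-q->2 3-q->0
halt: no rule applies after step 2
NF nodes: {0:B, 1:C, 2:A, 3:C}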